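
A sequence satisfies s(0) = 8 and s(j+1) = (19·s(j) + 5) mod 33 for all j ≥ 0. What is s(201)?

14

We have s(0) = 8, s(1) = 25, s(2) = 18, s(3) = 17, s(4) = 31, s(5) = 0, s(6) = 5, s(7) = 1, s(8) = 24, s(9) = 32, s(10) = 19, s(11) = 3, s(12) = 29, s(13) = 28, s(14) = 9, s(15) = 11, s(16) = 16, s(17) = 12, s(18) = 2, s(19) = 10, s(20) = 30, s(21) = 14, s(22) = 7, s(23) = 6, s(24) = 20, s(25) = 22, s(26) = 27, s(27) = 23, s(28) = 13, s(29) = 21, s(30) = 8.
The sequence repeats with period 30.
So s(201) = s(0 + ((201-0) mod 30)) = s(21) = 14.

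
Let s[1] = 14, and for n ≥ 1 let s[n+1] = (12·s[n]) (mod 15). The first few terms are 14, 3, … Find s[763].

6

Computing terms: s[1] = 14, s[2] = 3, s[3] = 6, s[4] = 12, s[5] = 9, s[6] = 3.
Since s[6] = s[2] = 3, the sequence is eventually periodic: after a pre-period of length 1 it cycles with period 4.
For n ≥ 2, s[n] depends only on (n - 2) mod 4. (763 - 2) mod 4 = 1, so s[763] = s[3] = 6.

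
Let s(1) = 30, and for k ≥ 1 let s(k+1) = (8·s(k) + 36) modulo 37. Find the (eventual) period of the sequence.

12

We have s(1) = 30,  s(2) = 17,  s(3) = 24,  s(4) = 6,  s(5) = 10,  s(6) = 5,  s(7) = 2,  s(8) = 15,  s(9) = 8,  s(10) = 26,  s(11) = 22,  s(12) = 27,  s(13) = 30.
Since s(13) = s(1) = 30, the sequence is periodic with period 12.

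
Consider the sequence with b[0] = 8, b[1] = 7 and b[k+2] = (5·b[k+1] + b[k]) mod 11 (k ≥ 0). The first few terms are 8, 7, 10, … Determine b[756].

3

b[0] = 8,  b[1] = 7,  b[2] = 10,  b[3] = 2,  b[4] = 9,  b[5] = 3,  b[6] = 2,  b[7] = 2,  b[8] = 1,  b[9] = 7,  b[10] = 3,  b[11] = 0,  b[12] = 3,  b[13] = 4,  b[14] = 1,  b[15] = 9,  b[16] = 2,  b[17] = 8,  b[18] = 9,  b[19] = 9,  b[20] = 10,  b[21] = 4,  b[22] = 8,  b[23] = 0,  b[24] = 8,  b[25] = 7.
The sequence repeats with period 24.
(756 - 0) mod 24 = 12, so b[756] = b[12] = 3.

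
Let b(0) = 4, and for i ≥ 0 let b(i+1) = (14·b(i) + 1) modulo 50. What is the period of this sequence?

b(0) = 4,  b(1) = 7,  b(2) = 49,  b(3) = 37,  b(4) = 19,  b(5) = 17,  b(6) = 39,  b(7) = 47,  b(8) = 9,  b(9) = 27,  b(10) = 29,  b(11) = 7.
Since b(11) = b(1) = 7, the sequence is eventually periodic: after a pre-period of length 1 it cycles with period 10.

10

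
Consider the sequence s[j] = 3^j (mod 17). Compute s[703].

s[1] = 3; s[2] = 9; s[3] = 10; s[4] = 13; s[5] = 5; s[6] = 15; s[7] = 11; s[8] = 16; s[9] = 14; s[10] = 8; s[11] = 7; s[12] = 4; s[13] = 12; s[14] = 2; s[15] = 6; s[16] = 1; s[17] = 3.
Since s[17] = s[1] = 3, the sequence is periodic with period 16.
(703 - 1) mod 16 = 14, so s[703] = s[15] = 6.

6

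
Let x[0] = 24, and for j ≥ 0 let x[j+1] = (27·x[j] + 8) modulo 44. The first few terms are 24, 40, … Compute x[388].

36

Computing terms: x[0] = 24,  x[1] = 40,  x[2] = 32,  x[3] = 36,  x[4] = 12,  x[5] = 24.
Since x[5] = x[0] = 24, the sequence is periodic with period 5.
So x[388] = x[0 + ((388-0) mod 5)] = x[3] = 36.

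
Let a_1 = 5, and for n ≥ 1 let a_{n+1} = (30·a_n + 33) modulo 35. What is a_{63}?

28

a_1 = 5,  a_2 = 8,  a_3 = 28,  a_4 = 33,  a_5 = 8.
Since a_5 = a_2 = 8, the sequence is eventually periodic: after a pre-period of length 1 it cycles with period 3.
For n ≥ 2, a_n depends only on (n - 2) mod 3. (63 - 2) mod 3 = 1, so a_{63} = a_3 = 28.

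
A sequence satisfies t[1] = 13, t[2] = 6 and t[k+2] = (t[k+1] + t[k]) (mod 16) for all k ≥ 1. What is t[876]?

1

t[1] = 13, t[2] = 6, t[3] = 3, t[4] = 9, t[5] = 12, t[6] = 5, t[7] = 1, t[8] = 6, t[9] = 7, t[10] = 13, t[11] = 4, t[12] = 1, t[13] = 5, t[14] = 6, t[15] = 11, t[16] = 1, t[17] = 12, t[18] = 13, t[19] = 9, t[20] = 6, t[21] = 15, t[22] = 5, t[23] = 4, t[24] = 9, t[25] = 13, t[26] = 6.
The sequence repeats with period 24.
So t[876] = t[1 + ((876-1) mod 24)] = t[12] = 1.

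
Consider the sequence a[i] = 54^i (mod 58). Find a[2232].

36

Computing terms: a[1] = 54, a[2] = 16, a[3] = 52, a[4] = 24, a[5] = 20, a[6] = 36, a[7] = 30, a[8] = 54.
Since a[8] = a[1] = 54, the sequence is periodic with period 7.
(2232 - 1) mod 7 = 5, so a[2232] = a[6] = 36.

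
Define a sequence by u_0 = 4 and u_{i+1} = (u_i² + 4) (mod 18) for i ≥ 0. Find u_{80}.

8

u_0 = 4,  u_1 = 2,  u_2 = 8,  u_3 = 14,  u_4 = 2.
Since u_4 = u_1 = 2, the sequence is eventually periodic: after a pre-period of length 1 it cycles with period 3.
For i ≥ 1, u_i depends only on (i - 1) mod 3. (80 - 1) mod 3 = 1, so u_{80} = u_2 = 8.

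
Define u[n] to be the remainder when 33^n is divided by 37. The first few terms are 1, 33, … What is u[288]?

1

We have u[0] = 1, u[1] = 33, u[2] = 16, u[3] = 10, u[4] = 34, u[5] = 12, u[6] = 26, u[7] = 7, u[8] = 9, u[9] = 1.
The sequence repeats with period 9.
So u[288] = u[0 + ((288-0) mod 9)] = u[0] = 1.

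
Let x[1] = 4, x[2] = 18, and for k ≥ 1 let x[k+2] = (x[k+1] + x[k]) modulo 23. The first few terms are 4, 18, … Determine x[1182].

Listing terms: x[1] = 4, x[2] = 18, x[3] = 22, x[4] = 17, x[5] = 16, x[6] = 10, x[7] = 3, x[8] = 13, x[9] = 16, x[10] = 6, x[11] = 22, x[12] = 5, x[13] = 4, x[14] = 9, x[15] = 13, x[16] = 22, x[17] = 12, x[18] = 11, x[19] = 0, x[20] = 11, x[21] = 11, x[22] = 22, x[23] = 10, x[24] = 9, x[25] = 19, x[26] = 5, x[27] = 1, x[28] = 6, x[29] = 7, x[30] = 13, x[31] = 20, x[32] = 10, x[33] = 7, x[34] = 17, x[35] = 1, x[36] = 18, x[37] = 19, x[38] = 14, x[39] = 10, x[40] = 1, x[41] = 11, x[42] = 12, x[43] = 0, x[44] = 12, x[45] = 12, x[46] = 1, x[47] = 13, x[48] = 14, x[49] = 4, x[50] = 18.
Since (x[49], x[50]) = (x[1], x[2]) = (4, 18) (two consecutive terms determine the rest), the sequence is periodic with period 48.
So x[1182] = x[1 + ((1182-1) mod 48)] = x[30] = 13.

13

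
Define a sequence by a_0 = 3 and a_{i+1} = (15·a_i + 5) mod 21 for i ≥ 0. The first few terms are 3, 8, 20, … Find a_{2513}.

We have a_0 = 3, a_1 = 8, a_2 = 20, a_3 = 11, a_4 = 2, a_5 = 14, a_6 = 5, a_7 = 17, a_8 = 8.
Since a_8 = a_1 = 8, the sequence is eventually periodic: after a pre-period of length 1 it cycles with period 7.
For i ≥ 1, a_i depends only on (i - 1) mod 7. (2513 - 1) mod 7 = 6, so a_{2513} = a_7 = 17.

17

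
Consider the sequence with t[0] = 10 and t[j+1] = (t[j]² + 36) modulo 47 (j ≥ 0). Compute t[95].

40

We have t[0] = 10, t[1] = 42, t[2] = 14, t[3] = 44, t[4] = 45, t[5] = 40, t[6] = 38, t[7] = 23, t[8] = 1, t[9] = 37, t[10] = 42.
Since t[10] = t[1] = 42, the sequence is eventually periodic: after a pre-period of length 1 it cycles with period 9.
For j ≥ 1, t[j] depends only on (j - 1) mod 9. (95 - 1) mod 9 = 4, so t[95] = t[5] = 40.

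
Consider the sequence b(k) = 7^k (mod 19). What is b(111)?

We have b(0) = 1; b(1) = 7; b(2) = 11; b(3) = 1.
The sequence repeats with period 3.
So b(111) = b(0 + ((111-0) mod 3)) = b(0) = 1.

1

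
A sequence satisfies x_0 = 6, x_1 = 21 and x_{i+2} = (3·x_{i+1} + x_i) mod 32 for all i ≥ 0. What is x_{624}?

We have x_0 = 6,  x_1 = 21,  x_2 = 5,  x_3 = 4,  x_4 = 17,  x_5 = 23,  x_6 = 22,  x_7 = 25,  x_8 = 1,  x_9 = 28,  x_{10} = 21,  x_{11} = 27,  x_{12} = 6,  x_{13} = 13,  x_{14} = 13,  x_{15} = 20,  x_{16} = 9,  x_{17} = 15,  x_{18} = 22,  x_{19} = 17,  x_{20} = 9,  x_{21} = 12,  x_{22} = 13,  x_{23} = 19,  x_{24} = 6,  x_{25} = 5,  x_{26} = 21,  x_{27} = 4,  x_{28} = 1,  x_{29} = 7,  x_{30} = 22,  x_{31} = 9,  x_{32} = 17,  x_{33} = 28,  x_{34} = 5,  x_{35} = 11,  x_{36} = 6,  x_{37} = 29,  x_{38} = 29,  x_{39} = 20,  x_{40} = 25,  x_{41} = 31,  x_{42} = 22,  x_{43} = 1,  x_{44} = 25,  x_{45} = 12,  x_{46} = 29,  x_{47} = 3,  x_{48} = 6,  x_{49} = 21.
Since (x_{48}, x_{49}) = (x_0, x_1) = (6, 21) (two consecutive terms determine the rest), the sequence is periodic with period 48.
(624 - 0) mod 48 = 0, so x_{624} = x_0 = 6.

6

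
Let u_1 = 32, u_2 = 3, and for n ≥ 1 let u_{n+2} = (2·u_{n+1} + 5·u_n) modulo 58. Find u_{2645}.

2

We have u_1 = 32, u_2 = 3, u_3 = 50, u_4 = 57, u_5 = 16, u_6 = 27, u_7 = 18, u_8 = 55, u_9 = 26, u_{10} = 37, u_{11} = 30, u_{12} = 13, u_{13} = 2, u_{14} = 11, u_{15} = 32, u_{16} = 3.
The sequence repeats with period 14.
So u_{2645} = u_{1 + ((2645-1) mod 14)} = u_{13} = 2.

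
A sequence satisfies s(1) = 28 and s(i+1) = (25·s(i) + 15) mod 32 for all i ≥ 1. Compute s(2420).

17

Listing terms: s(1) = 28, s(2) = 11, s(3) = 2, s(4) = 1, s(5) = 8, s(6) = 23, s(7) = 14, s(8) = 13, s(9) = 20, s(10) = 3, s(11) = 26, s(12) = 25, s(13) = 0, s(14) = 15, s(15) = 6, s(16) = 5, s(17) = 12, s(18) = 27, s(19) = 18, s(20) = 17, s(21) = 24, s(22) = 7, s(23) = 30, s(24) = 29, s(25) = 4, s(26) = 19, s(27) = 10, s(28) = 9, s(29) = 16, s(30) = 31, s(31) = 22, s(32) = 21, s(33) = 28.
Since s(33) = s(1) = 28, the sequence is periodic with period 32.
(2420 - 1) mod 32 = 19, so s(2420) = s(20) = 17.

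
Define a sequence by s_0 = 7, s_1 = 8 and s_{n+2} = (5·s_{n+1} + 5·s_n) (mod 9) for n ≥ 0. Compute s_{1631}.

Listing terms: s_0 = 7,  s_1 = 8,  s_2 = 3,  s_3 = 1,  s_4 = 2,  s_5 = 6,  s_6 = 4,  s_7 = 5,  s_8 = 0,  s_9 = 7,  s_{10} = 8.
Since (s_9, s_{10}) = (s_0, s_1) = (7, 8) (two consecutive terms determine the rest), the sequence is periodic with period 9.
So s_{1631} = s_{0 + ((1631-0) mod 9)} = s_2 = 3.

3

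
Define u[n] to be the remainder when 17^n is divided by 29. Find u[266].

28

Listing terms: u[1] = 17,  u[2] = 28,  u[3] = 12,  u[4] = 1,  u[5] = 17.
The sequence repeats with period 4.
So u[266] = u[1 + ((266-1) mod 4)] = u[2] = 28.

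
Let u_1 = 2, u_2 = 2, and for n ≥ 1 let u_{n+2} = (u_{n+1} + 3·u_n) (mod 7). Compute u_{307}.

u_1 = 2,  u_2 = 2,  u_3 = 1,  u_4 = 0,  u_5 = 3,  u_6 = 3,  u_7 = 5,  u_8 = 0,  u_9 = 1,  u_{10} = 1,  u_{11} = 4,  u_{12} = 0,  u_{13} = 5,  u_{14} = 5,  u_{15} = 6,  u_{16} = 0,  u_{17} = 4,  u_{18} = 4,  u_{19} = 2,  u_{20} = 0,  u_{21} = 6,  u_{22} = 6,  u_{23} = 3,  u_{24} = 0,  u_{25} = 2,  u_{26} = 2.
The sequence repeats with period 24.
So u_{307} = u_{1 + ((307-1) mod 24)} = u_{19} = 2.

2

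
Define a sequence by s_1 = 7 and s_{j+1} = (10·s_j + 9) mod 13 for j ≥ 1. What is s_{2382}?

We have s_1 = 7; s_2 = 1; s_3 = 6; s_4 = 4; s_5 = 10; s_6 = 5; s_7 = 7.
The sequence repeats with period 6.
So s_{2382} = s_{1 + ((2382-1) mod 6)} = s_6 = 5.

5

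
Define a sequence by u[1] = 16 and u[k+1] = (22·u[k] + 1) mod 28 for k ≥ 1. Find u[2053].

3

We have u[1] = 16, u[2] = 17, u[3] = 11, u[4] = 19, u[5] = 27, u[6] = 7, u[7] = 15, u[8] = 23, u[9] = 3, u[10] = 11.
Since u[10] = u[3] = 11, the sequence is eventually periodic: after a pre-period of length 2 it cycles with period 7.
For k ≥ 3, u[k] depends only on (k - 3) mod 7. (2053 - 3) mod 7 = 6, so u[2053] = u[9] = 3.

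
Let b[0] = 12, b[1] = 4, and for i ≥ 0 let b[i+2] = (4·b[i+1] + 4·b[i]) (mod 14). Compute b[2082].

We have b[0] = 12, b[1] = 4, b[2] = 8, b[3] = 6, b[4] = 0, b[5] = 10, b[6] = 12, b[7] = 4.
Since (b[6], b[7]) = (b[0], b[1]) = (12, 4) (two consecutive terms determine the rest), the sequence is periodic with period 6.
So b[2082] = b[0 + ((2082-0) mod 6)] = b[0] = 12.

12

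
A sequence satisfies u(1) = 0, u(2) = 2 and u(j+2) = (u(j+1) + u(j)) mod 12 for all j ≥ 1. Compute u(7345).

0

We have u(1) = 0,  u(2) = 2,  u(3) = 2,  u(4) = 4,  u(5) = 6,  u(6) = 10,  u(7) = 4,  u(8) = 2,  u(9) = 6,  u(10) = 8,  u(11) = 2,  u(12) = 10,  u(13) = 0,  u(14) = 10,  u(15) = 10,  u(16) = 8,  u(17) = 6,  u(18) = 2,  u(19) = 8,  u(20) = 10,  u(21) = 6,  u(22) = 4,  u(23) = 10,  u(24) = 2,  u(25) = 0,  u(26) = 2.
The sequence repeats with period 24.
(7345 - 1) mod 24 = 0, so u(7345) = u(1) = 0.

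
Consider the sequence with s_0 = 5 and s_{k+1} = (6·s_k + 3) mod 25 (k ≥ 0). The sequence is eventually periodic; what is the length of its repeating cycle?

25

s_0 = 5, s_1 = 8, s_2 = 1, s_3 = 9, s_4 = 7, s_5 = 20, s_6 = 23, s_7 = 16, s_8 = 24, s_9 = 22, s_{10} = 10, s_{11} = 13, s_{12} = 6, s_{13} = 14, s_{14} = 12, s_{15} = 0, s_{16} = 3, s_{17} = 21, s_{18} = 4, s_{19} = 2, s_{20} = 15, s_{21} = 18, s_{22} = 11, s_{23} = 19, s_{24} = 17, s_{25} = 5.
The sequence repeats with period 25.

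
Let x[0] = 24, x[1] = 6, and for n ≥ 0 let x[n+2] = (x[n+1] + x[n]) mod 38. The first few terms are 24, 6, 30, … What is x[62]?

20

x[0] = 24,  x[1] = 6,  x[2] = 30,  x[3] = 36,  x[4] = 28,  x[5] = 26,  x[6] = 16,  x[7] = 4,  x[8] = 20,  x[9] = 24,  x[10] = 6.
Since (x[9], x[10]) = (x[0], x[1]) = (24, 6) (two consecutive terms determine the rest), the sequence is periodic with period 9.
So x[62] = x[0 + ((62-0) mod 9)] = x[8] = 20.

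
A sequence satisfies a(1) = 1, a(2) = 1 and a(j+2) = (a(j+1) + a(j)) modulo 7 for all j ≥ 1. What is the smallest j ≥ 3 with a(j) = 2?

Computing terms: a(1) = 1,  a(2) = 1,  a(3) = 2,  a(4) = 3,  a(5) = 5,  a(6) = 1,  a(7) = 6,  a(8) = 0,  a(9) = 6,  a(10) = 6,  a(11) = 5,  a(12) = 4,  a(13) = 2,  a(14) = 6,  a(15) = 1,  a(16) = 0,  a(17) = 1,  a(18) = 1.
The sequence repeats with period 16.
The value 2 first appears (with j ≥ 3) at a(3).

3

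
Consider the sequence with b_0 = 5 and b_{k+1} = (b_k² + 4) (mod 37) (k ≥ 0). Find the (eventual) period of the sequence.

6

We have b_0 = 5, b_1 = 29, b_2 = 31, b_3 = 3, b_4 = 13, b_5 = 25, b_6 = 0, b_7 = 4, b_8 = 20, b_9 = 34, b_{10} = 13.
Since b_{10} = b_4 = 13, the sequence is eventually periodic: after a pre-period of length 4 it cycles with period 6.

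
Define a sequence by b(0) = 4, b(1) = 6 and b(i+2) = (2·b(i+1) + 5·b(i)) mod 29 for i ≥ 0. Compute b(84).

4

Listing terms: b(0) = 4,  b(1) = 6,  b(2) = 3,  b(3) = 7,  b(4) = 0,  b(5) = 6,  b(6) = 12,  b(7) = 25,  b(8) = 23,  b(9) = 26,  b(10) = 22,  b(11) = 0,  b(12) = 23,  b(13) = 17,  b(14) = 4,  b(15) = 6.
Since (b(14), b(15)) = (b(0), b(1)) = (4, 6) (two consecutive terms determine the rest), the sequence is periodic with period 14.
(84 - 0) mod 14 = 0, so b(84) = b(0) = 4.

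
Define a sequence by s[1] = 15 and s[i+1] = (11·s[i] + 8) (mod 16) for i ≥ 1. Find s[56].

Computing terms: s[1] = 15, s[2] = 13, s[3] = 7, s[4] = 5, s[5] = 15.
Since s[5] = s[1] = 15, the sequence is periodic with period 4.
So s[56] = s[1 + ((56-1) mod 4)] = s[4] = 5.

5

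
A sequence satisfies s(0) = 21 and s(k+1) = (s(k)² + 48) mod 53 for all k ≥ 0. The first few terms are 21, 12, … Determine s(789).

Listing terms: s(0) = 21, s(1) = 12, s(2) = 33, s(3) = 24, s(4) = 41, s(5) = 33.
Since s(5) = s(2) = 33, the sequence is eventually periodic: after a pre-period of length 2 it cycles with period 3.
For k ≥ 2, s(k) depends only on (k - 2) mod 3. (789 - 2) mod 3 = 1, so s(789) = s(3) = 24.

24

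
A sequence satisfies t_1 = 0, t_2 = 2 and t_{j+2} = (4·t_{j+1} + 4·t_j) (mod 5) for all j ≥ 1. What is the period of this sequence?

3

t_1 = 0; t_2 = 2; t_3 = 3; t_4 = 0; t_5 = 2.
Since (t_4, t_5) = (t_1, t_2) = (0, 2) (two consecutive terms determine the rest), the sequence is periodic with period 3.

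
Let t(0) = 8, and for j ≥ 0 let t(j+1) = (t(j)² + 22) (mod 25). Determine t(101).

Listing terms: t(0) = 8, t(1) = 11, t(2) = 18, t(3) = 21, t(4) = 13, t(5) = 16, t(6) = 3, t(7) = 6, t(8) = 8.
The sequence repeats with period 8.
So t(101) = t(0 + ((101-0) mod 8)) = t(5) = 16.

16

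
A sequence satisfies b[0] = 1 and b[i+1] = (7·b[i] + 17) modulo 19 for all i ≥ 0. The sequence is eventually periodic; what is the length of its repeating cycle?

3

b[0] = 1, b[1] = 5, b[2] = 14, b[3] = 1.
Since b[3] = b[0] = 1, the sequence is periodic with period 3.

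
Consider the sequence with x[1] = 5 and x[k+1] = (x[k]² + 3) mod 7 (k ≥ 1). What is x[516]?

3

Computing terms: x[1] = 5,  x[2] = 0,  x[3] = 3,  x[4] = 5.
Since x[4] = x[1] = 5, the sequence is periodic with period 3.
So x[516] = x[1 + ((516-1) mod 3)] = x[3] = 3.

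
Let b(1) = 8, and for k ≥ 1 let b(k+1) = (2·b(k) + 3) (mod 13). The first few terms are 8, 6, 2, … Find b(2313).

b(1) = 8, b(2) = 6, b(3) = 2, b(4) = 7, b(5) = 4, b(6) = 11, b(7) = 12, b(8) = 1, b(9) = 5, b(10) = 0, b(11) = 3, b(12) = 9, b(13) = 8.
The sequence repeats with period 12.
(2313 - 1) mod 12 = 8, so b(2313) = b(9) = 5.

5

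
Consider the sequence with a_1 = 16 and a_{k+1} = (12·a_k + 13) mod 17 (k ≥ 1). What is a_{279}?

10

Computing terms: a_1 = 16,  a_2 = 1,  a_3 = 8,  a_4 = 7,  a_5 = 12,  a_6 = 4,  a_7 = 10,  a_8 = 14,  a_9 = 11,  a_{10} = 9,  a_{11} = 2,  a_{12} = 3,  a_{13} = 15,  a_{14} = 6,  a_{15} = 0,  a_{16} = 13,  a_{17} = 16.
Since a_{17} = a_1 = 16, the sequence is periodic with period 16.
So a_{279} = a_{1 + ((279-1) mod 16)} = a_7 = 10.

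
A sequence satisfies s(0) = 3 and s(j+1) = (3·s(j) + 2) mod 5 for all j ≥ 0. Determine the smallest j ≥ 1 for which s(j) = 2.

Listing terms: s(0) = 3, s(1) = 1, s(2) = 0, s(3) = 2, s(4) = 3.
Since s(4) = s(0) = 3, the sequence is periodic with period 4.
The value 2 first appears (with j ≥ 1) at s(3).

3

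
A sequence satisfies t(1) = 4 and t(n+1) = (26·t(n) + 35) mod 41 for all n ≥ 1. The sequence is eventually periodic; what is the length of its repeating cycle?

t(1) = 4; t(2) = 16; t(3) = 0; t(4) = 35; t(5) = 2; t(6) = 5; t(7) = 1; t(8) = 20; t(9) = 22; t(10) = 33; t(11) = 32; t(12) = 6; t(13) = 27; t(14) = 40; t(15) = 9; t(16) = 23; t(17) = 18; t(18) = 11; t(19) = 34; t(20) = 17; t(21) = 26; t(22) = 14; t(23) = 30; t(24) = 36; t(25) = 28; t(26) = 25; t(27) = 29; t(28) = 10; t(29) = 8; t(30) = 38; t(31) = 39; t(32) = 24; t(33) = 3; t(34) = 31; t(35) = 21; t(36) = 7; t(37) = 12; t(38) = 19; t(39) = 37; t(40) = 13; t(41) = 4.
Since t(41) = t(1) = 4, the sequence is periodic with period 40.

40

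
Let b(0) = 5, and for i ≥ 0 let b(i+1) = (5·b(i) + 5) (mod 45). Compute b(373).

We have b(0) = 5,  b(1) = 30,  b(2) = 20,  b(3) = 15,  b(4) = 35,  b(5) = 0,  b(6) = 5.
The sequence repeats with period 6.
So b(373) = b(0 + ((373-0) mod 6)) = b(1) = 30.

30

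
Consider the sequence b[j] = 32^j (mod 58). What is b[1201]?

14

Computing terms: b[1] = 32, b[2] = 38, b[3] = 56, b[4] = 52, b[5] = 40, b[6] = 4, b[7] = 12, b[8] = 36, b[9] = 50, b[10] = 34, b[11] = 44, b[12] = 16, b[13] = 48, b[14] = 28, b[15] = 26, b[16] = 20, b[17] = 2, b[18] = 6, b[19] = 18, b[20] = 54, b[21] = 46, b[22] = 22, b[23] = 8, b[24] = 24, b[25] = 14, b[26] = 42, b[27] = 10, b[28] = 30, b[29] = 32.
The sequence repeats with period 28.
So b[1201] = b[1 + ((1201-1) mod 28)] = b[25] = 14.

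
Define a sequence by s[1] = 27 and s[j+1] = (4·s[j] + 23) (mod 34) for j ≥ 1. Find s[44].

1

Computing terms: s[1] = 27; s[2] = 29; s[3] = 3; s[4] = 1; s[5] = 27.
The sequence repeats with period 4.
So s[44] = s[1 + ((44-1) mod 4)] = s[4] = 1.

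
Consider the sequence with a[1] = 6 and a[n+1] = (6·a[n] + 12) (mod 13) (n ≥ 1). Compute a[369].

Listing terms: a[1] = 6; a[2] = 9; a[3] = 1; a[4] = 5; a[5] = 3; a[6] = 4; a[7] = 10; a[8] = 7; a[9] = 2; a[10] = 11; a[11] = 0; a[12] = 12; a[13] = 6.
Since a[13] = a[1] = 6, the sequence is periodic with period 12.
(369 - 1) mod 12 = 8, so a[369] = a[9] = 2.

2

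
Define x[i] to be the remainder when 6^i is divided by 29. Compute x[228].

20

x[0] = 1; x[1] = 6; x[2] = 7; x[3] = 13; x[4] = 20; x[5] = 4; x[6] = 24; x[7] = 28; x[8] = 23; x[9] = 22; x[10] = 16; x[11] = 9; x[12] = 25; x[13] = 5; x[14] = 1.
Since x[14] = x[0] = 1, the sequence is periodic with period 14.
So x[228] = x[0 + ((228-0) mod 14)] = x[4] = 20.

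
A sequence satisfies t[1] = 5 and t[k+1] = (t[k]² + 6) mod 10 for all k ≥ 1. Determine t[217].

Computing terms: t[1] = 5,  t[2] = 1,  t[3] = 7,  t[4] = 5.
The sequence repeats with period 3.
So t[217] = t[1 + ((217-1) mod 3)] = t[1] = 5.

5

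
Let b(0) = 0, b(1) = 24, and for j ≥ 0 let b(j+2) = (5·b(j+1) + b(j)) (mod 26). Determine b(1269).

b(0) = 0, b(1) = 24, b(2) = 16, b(3) = 0, b(4) = 16, b(5) = 2, b(6) = 0, b(7) = 2, b(8) = 10, b(9) = 0, b(10) = 10, b(11) = 24, b(12) = 0, b(13) = 24.
Since (b(12), b(13)) = (b(0), b(1)) = (0, 24) (two consecutive terms determine the rest), the sequence is periodic with period 12.
(1269 - 0) mod 12 = 9, so b(1269) = b(9) = 0.

0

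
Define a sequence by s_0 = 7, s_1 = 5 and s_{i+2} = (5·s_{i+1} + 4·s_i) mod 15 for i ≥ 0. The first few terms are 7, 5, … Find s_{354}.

We have s_0 = 7; s_1 = 5; s_2 = 8; s_3 = 0; s_4 = 2; s_5 = 10; s_6 = 13; s_7 = 0; s_8 = 7; s_9 = 5.
Since (s_8, s_9) = (s_0, s_1) = (7, 5) (two consecutive terms determine the rest), the sequence is periodic with period 8.
(354 - 0) mod 8 = 2, so s_{354} = s_2 = 8.

8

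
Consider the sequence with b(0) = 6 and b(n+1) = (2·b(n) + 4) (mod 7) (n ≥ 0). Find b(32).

Computing terms: b(0) = 6, b(1) = 2, b(2) = 1, b(3) = 6.
Since b(3) = b(0) = 6, the sequence is periodic with period 3.
(32 - 0) mod 3 = 2, so b(32) = b(2) = 1.

1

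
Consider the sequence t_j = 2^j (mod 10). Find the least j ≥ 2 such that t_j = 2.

5

We have t_1 = 2; t_2 = 4; t_3 = 8; t_4 = 6; t_5 = 2.
The sequence repeats with period 4.
The value 2 next appears (with j ≥ 2) at t_5.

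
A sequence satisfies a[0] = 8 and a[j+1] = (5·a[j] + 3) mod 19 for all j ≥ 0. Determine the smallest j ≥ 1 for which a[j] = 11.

Listing terms: a[0] = 8, a[1] = 5, a[2] = 9, a[3] = 10, a[4] = 15, a[5] = 2, a[6] = 13, a[7] = 11, a[8] = 1, a[9] = 8.
The sequence repeats with period 9.
The value 11 first appears (with j ≥ 1) at a[7].

7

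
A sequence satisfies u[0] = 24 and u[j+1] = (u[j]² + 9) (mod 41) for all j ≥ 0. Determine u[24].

17

u[0] = 24, u[1] = 11, u[2] = 7, u[3] = 17, u[4] = 11.
Since u[4] = u[1] = 11, the sequence is eventually periodic: after a pre-period of length 1 it cycles with period 3.
For j ≥ 1, u[j] depends only on (j - 1) mod 3. (24 - 1) mod 3 = 2, so u[24] = u[3] = 17.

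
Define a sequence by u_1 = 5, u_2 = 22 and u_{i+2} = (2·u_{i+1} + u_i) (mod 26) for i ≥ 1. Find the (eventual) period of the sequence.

28

We have u_1 = 5, u_2 = 22, u_3 = 23, u_4 = 16, u_5 = 3, u_6 = 22, u_7 = 21, u_8 = 12, u_9 = 19, u_{10} = 24, u_{11} = 15, u_{12} = 2, u_{13} = 19, u_{14} = 14, u_{15} = 21, u_{16} = 4, u_{17} = 3, u_{18} = 10, u_{19} = 23, u_{20} = 4, u_{21} = 5, u_{22} = 14, u_{23} = 7, u_{24} = 2, u_{25} = 11, u_{26} = 24, u_{27} = 7, u_{28} = 12, u_{29} = 5, u_{30} = 22.
Since (u_{29}, u_{30}) = (u_1, u_2) = (5, 22) (two consecutive terms determine the rest), the sequence is periodic with period 28.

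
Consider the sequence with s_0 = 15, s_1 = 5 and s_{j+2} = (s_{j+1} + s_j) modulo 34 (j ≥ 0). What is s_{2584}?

31

Computing terms: s_0 = 15, s_1 = 5, s_2 = 20, s_3 = 25, s_4 = 11, s_5 = 2, s_6 = 13, s_7 = 15, s_8 = 28, s_9 = 9, s_{10} = 3, s_{11} = 12, s_{12} = 15, s_{13} = 27, s_{14} = 8, s_{15} = 1, s_{16} = 9, s_{17} = 10, s_{18} = 19, s_{19} = 29, s_{20} = 14, s_{21} = 9, s_{22} = 23, s_{23} = 32, s_{24} = 21, s_{25} = 19, s_{26} = 6, s_{27} = 25, s_{28} = 31, s_{29} = 22, s_{30} = 19, s_{31} = 7, s_{32} = 26, s_{33} = 33, s_{34} = 25, s_{35} = 24, s_{36} = 15, s_{37} = 5.
The sequence repeats with period 36.
(2584 - 0) mod 36 = 28, so s_{2584} = s_{28} = 31.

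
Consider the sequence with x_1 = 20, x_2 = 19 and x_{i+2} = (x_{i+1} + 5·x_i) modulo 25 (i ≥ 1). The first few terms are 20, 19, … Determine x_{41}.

4

We have x_1 = 20; x_2 = 19; x_3 = 19; x_4 = 14; x_5 = 9; x_6 = 4; x_7 = 24; x_8 = 19; x_9 = 14.
Since (x_8, x_9) = (x_3, x_4) = (19, 14) (two consecutive terms determine the rest), the sequence is eventually periodic: after a pre-period of length 2 it cycles with period 5.
For i ≥ 3, x_i depends only on (i - 3) mod 5. (41 - 3) mod 5 = 3, so x_{41} = x_6 = 4.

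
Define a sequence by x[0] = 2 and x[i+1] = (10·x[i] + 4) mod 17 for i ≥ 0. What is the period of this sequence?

16

x[0] = 2,  x[1] = 7,  x[2] = 6,  x[3] = 13,  x[4] = 15,  x[5] = 1,  x[6] = 14,  x[7] = 8,  x[8] = 16,  x[9] = 11,  x[10] = 12,  x[11] = 5,  x[12] = 3,  x[13] = 0,  x[14] = 4,  x[15] = 10,  x[16] = 2.
The sequence repeats with period 16.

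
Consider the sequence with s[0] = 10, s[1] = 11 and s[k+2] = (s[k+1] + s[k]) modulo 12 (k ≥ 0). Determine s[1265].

s[0] = 10; s[1] = 11; s[2] = 9; s[3] = 8; s[4] = 5; s[5] = 1; s[6] = 6; s[7] = 7; s[8] = 1; s[9] = 8; s[10] = 9; s[11] = 5; s[12] = 2; s[13] = 7; s[14] = 9; s[15] = 4; s[16] = 1; s[17] = 5; s[18] = 6; s[19] = 11; s[20] = 5; s[21] = 4; s[22] = 9; s[23] = 1; s[24] = 10; s[25] = 11.
Since (s[24], s[25]) = (s[0], s[1]) = (10, 11) (two consecutive terms determine the rest), the sequence is periodic with period 24.
(1265 - 0) mod 24 = 17, so s[1265] = s[17] = 5.

5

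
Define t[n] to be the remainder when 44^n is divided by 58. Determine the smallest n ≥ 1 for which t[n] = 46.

Computing terms: t[0] = 1, t[1] = 44, t[2] = 22, t[3] = 40, t[4] = 20, t[5] = 10, t[6] = 34, t[7] = 46, t[8] = 52, t[9] = 26, t[10] = 42, t[11] = 50, t[12] = 54, t[13] = 56, t[14] = 28, t[15] = 14, t[16] = 36, t[17] = 18, t[18] = 38, t[19] = 48, t[20] = 24, t[21] = 12, t[22] = 6, t[23] = 32, t[24] = 16, t[25] = 8, t[26] = 4, t[27] = 2, t[28] = 30, t[29] = 44.
Since t[29] = t[1] = 44, the sequence is eventually periodic: after a pre-period of length 1 it cycles with period 28.
The value 46 first appears (with n ≥ 1) at t[7].

7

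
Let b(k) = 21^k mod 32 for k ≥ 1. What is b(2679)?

b(1) = 21,  b(2) = 25,  b(3) = 13,  b(4) = 17,  b(5) = 5,  b(6) = 9,  b(7) = 29,  b(8) = 1,  b(9) = 21.
The sequence repeats with period 8.
(2679 - 1) mod 8 = 6, so b(2679) = b(7) = 29.

29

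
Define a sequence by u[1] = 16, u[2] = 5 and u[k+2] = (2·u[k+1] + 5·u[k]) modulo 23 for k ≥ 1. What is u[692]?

21

Computing terms: u[1] = 16; u[2] = 5; u[3] = 21; u[4] = 21; u[5] = 9; u[6] = 8; u[7] = 15; u[8] = 1; u[9] = 8; u[10] = 21; u[11] = 13; u[12] = 16; u[13] = 5.
Since (u[12], u[13]) = (u[1], u[2]) = (16, 5) (two consecutive terms determine the rest), the sequence is periodic with period 11.
So u[692] = u[1 + ((692-1) mod 11)] = u[10] = 21.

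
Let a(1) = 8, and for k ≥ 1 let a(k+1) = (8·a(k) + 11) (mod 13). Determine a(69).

Computing terms: a(1) = 8,  a(2) = 10,  a(3) = 0,  a(4) = 11,  a(5) = 8.
The sequence repeats with period 4.
(69 - 1) mod 4 = 0, so a(69) = a(1) = 8.

8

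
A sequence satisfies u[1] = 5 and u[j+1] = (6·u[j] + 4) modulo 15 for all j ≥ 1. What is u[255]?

We have u[1] = 5, u[2] = 4, u[3] = 13, u[4] = 7, u[5] = 1, u[6] = 10, u[7] = 4.
Since u[7] = u[2] = 4, the sequence is eventually periodic: after a pre-period of length 1 it cycles with period 5.
For j ≥ 2, u[j] depends only on (j - 2) mod 5. (255 - 2) mod 5 = 3, so u[255] = u[5] = 1.

1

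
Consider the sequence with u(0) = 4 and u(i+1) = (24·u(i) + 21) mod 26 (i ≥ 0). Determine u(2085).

We have u(0) = 4, u(1) = 13, u(2) = 21, u(3) = 5, u(4) = 11, u(5) = 25, u(6) = 23, u(7) = 1, u(8) = 19, u(9) = 9, u(10) = 3, u(11) = 15, u(12) = 17, u(13) = 13.
Since u(13) = u(1) = 13, the sequence is eventually periodic: after a pre-period of length 1 it cycles with period 12.
For i ≥ 1, u(i) depends only on (i - 1) mod 12. (2085 - 1) mod 12 = 8, so u(2085) = u(9) = 9.

9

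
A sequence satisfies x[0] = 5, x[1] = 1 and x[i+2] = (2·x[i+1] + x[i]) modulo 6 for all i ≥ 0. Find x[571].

Listing terms: x[0] = 5; x[1] = 1; x[2] = 1; x[3] = 3; x[4] = 1; x[5] = 5; x[6] = 5; x[7] = 3; x[8] = 5; x[9] = 1.
The sequence repeats with period 8.
(571 - 0) mod 8 = 3, so x[571] = x[3] = 3.

3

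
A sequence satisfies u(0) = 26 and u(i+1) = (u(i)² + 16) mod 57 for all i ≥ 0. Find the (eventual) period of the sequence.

3

Computing terms: u(0) = 26; u(1) = 8; u(2) = 23; u(3) = 32; u(4) = 14; u(5) = 41; u(6) = 44; u(7) = 14.
Since u(7) = u(4) = 14, the sequence is eventually periodic: after a pre-period of length 4 it cycles with period 3.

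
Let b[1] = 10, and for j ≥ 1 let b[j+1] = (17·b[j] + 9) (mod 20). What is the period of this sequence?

4

Computing terms: b[1] = 10, b[2] = 19, b[3] = 12, b[4] = 13, b[5] = 10.
The sequence repeats with period 4.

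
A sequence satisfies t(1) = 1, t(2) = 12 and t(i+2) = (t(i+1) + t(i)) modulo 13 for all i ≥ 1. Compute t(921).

8

Listing terms: t(1) = 1, t(2) = 12, t(3) = 0, t(4) = 12, t(5) = 12, t(6) = 11, t(7) = 10, t(8) = 8, t(9) = 5, t(10) = 0, t(11) = 5, t(12) = 5, t(13) = 10, t(14) = 2, t(15) = 12, t(16) = 1, t(17) = 0, t(18) = 1, t(19) = 1, t(20) = 2, t(21) = 3, t(22) = 5, t(23) = 8, t(24) = 0, t(25) = 8, t(26) = 8, t(27) = 3, t(28) = 11, t(29) = 1, t(30) = 12.
Since (t(29), t(30)) = (t(1), t(2)) = (1, 12) (two consecutive terms determine the rest), the sequence is periodic with period 28.
(921 - 1) mod 28 = 24, so t(921) = t(25) = 8.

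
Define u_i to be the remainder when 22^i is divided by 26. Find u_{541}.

22

Listing terms: u_1 = 22; u_2 = 16; u_3 = 14; u_4 = 22.
The sequence repeats with period 3.
So u_{541} = u_{1 + ((541-1) mod 3)} = u_1 = 22.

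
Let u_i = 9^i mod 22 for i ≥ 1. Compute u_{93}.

3

We have u_1 = 9, u_2 = 15, u_3 = 3, u_4 = 5, u_5 = 1, u_6 = 9.
Since u_6 = u_1 = 9, the sequence is periodic with period 5.
So u_{93} = u_{1 + ((93-1) mod 5)} = u_3 = 3.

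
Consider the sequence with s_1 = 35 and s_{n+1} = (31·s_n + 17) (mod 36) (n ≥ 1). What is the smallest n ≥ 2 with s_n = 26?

10

s_1 = 35, s_2 = 22, s_3 = 15, s_4 = 14, s_5 = 19, s_6 = 30, s_7 = 11, s_8 = 34, s_9 = 27, s_{10} = 26, s_{11} = 31, s_{12} = 6, s_{13} = 23, s_{14} = 10, s_{15} = 3, s_{16} = 2, s_{17} = 7, s_{18} = 18, s_{19} = 35.
The sequence repeats with period 18.
The value 26 first appears (with n ≥ 2) at s_{10}.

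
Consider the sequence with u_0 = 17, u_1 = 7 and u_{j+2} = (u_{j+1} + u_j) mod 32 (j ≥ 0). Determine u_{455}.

22

u_0 = 17; u_1 = 7; u_2 = 24; u_3 = 31; u_4 = 23; u_5 = 22; u_6 = 13; u_7 = 3; u_8 = 16; u_9 = 19; u_{10} = 3; u_{11} = 22; u_{12} = 25; u_{13} = 15; u_{14} = 8; u_{15} = 23; u_{16} = 31; u_{17} = 22; u_{18} = 21; u_{19} = 11; u_{20} = 0; u_{21} = 11; u_{22} = 11; u_{23} = 22; u_{24} = 1; u_{25} = 23; u_{26} = 24; u_{27} = 15; u_{28} = 7; u_{29} = 22; u_{30} = 29; u_{31} = 19; u_{32} = 16; u_{33} = 3; u_{34} = 19; u_{35} = 22; u_{36} = 9; u_{37} = 31; u_{38} = 8; u_{39} = 7; u_{40} = 15; u_{41} = 22; u_{42} = 5; u_{43} = 27; u_{44} = 0; u_{45} = 27; u_{46} = 27; u_{47} = 22; u_{48} = 17; u_{49} = 7.
The sequence repeats with period 48.
So u_{455} = u_{0 + ((455-0) mod 48)} = u_{23} = 22.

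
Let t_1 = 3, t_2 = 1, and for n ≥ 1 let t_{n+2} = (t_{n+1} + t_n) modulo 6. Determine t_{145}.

3

t_1 = 3, t_2 = 1, t_3 = 4, t_4 = 5, t_5 = 3, t_6 = 2, t_7 = 5, t_8 = 1, t_9 = 0, t_{10} = 1, t_{11} = 1, t_{12} = 2, t_{13} = 3, t_{14} = 5, t_{15} = 2, t_{16} = 1, t_{17} = 3, t_{18} = 4, t_{19} = 1, t_{20} = 5, t_{21} = 0, t_{22} = 5, t_{23} = 5, t_{24} = 4, t_{25} = 3, t_{26} = 1.
Since (t_{25}, t_{26}) = (t_1, t_2) = (3, 1) (two consecutive terms determine the rest), the sequence is periodic with period 24.
(145 - 1) mod 24 = 0, so t_{145} = t_1 = 3.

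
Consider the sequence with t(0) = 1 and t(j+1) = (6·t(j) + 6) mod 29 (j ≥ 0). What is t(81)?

7

We have t(0) = 1, t(1) = 12, t(2) = 20, t(3) = 10, t(4) = 8, t(5) = 25, t(6) = 11, t(7) = 14, t(8) = 3, t(9) = 24, t(10) = 5, t(11) = 7, t(12) = 19, t(13) = 4, t(14) = 1.
The sequence repeats with period 14.
(81 - 0) mod 14 = 11, so t(81) = t(11) = 7.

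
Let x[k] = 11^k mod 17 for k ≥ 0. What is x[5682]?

2

Listing terms: x[0] = 1, x[1] = 11, x[2] = 2, x[3] = 5, x[4] = 4, x[5] = 10, x[6] = 8, x[7] = 3, x[8] = 16, x[9] = 6, x[10] = 15, x[11] = 12, x[12] = 13, x[13] = 7, x[14] = 9, x[15] = 14, x[16] = 1.
The sequence repeats with period 16.
So x[5682] = x[0 + ((5682-0) mod 16)] = x[2] = 2.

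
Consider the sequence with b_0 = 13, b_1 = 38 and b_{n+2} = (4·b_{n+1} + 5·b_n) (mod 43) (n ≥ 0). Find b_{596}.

29

b_0 = 13,  b_1 = 38,  b_2 = 2,  b_3 = 26,  b_4 = 28,  b_5 = 27,  b_6 = 33,  b_7 = 9,  b_8 = 29,  b_9 = 32,  b_{10} = 15,  b_{11} = 5,  b_{12} = 9,  b_{13} = 18,  b_{14} = 31,  b_{15} = 42,  b_{16} = 22,  b_{17} = 40,  b_{18} = 12,  b_{19} = 33,  b_{20} = 20,  b_{21} = 30,  b_{22} = 5,  b_{23} = 41,  b_{24} = 17,  b_{25} = 15,  b_{26} = 16,  b_{27} = 10,  b_{28} = 34,  b_{29} = 14,  b_{30} = 11,  b_{31} = 28,  b_{32} = 38,  b_{33} = 34,  b_{34} = 25,  b_{35} = 12,  b_{36} = 1,  b_{37} = 21,  b_{38} = 3,  b_{39} = 31,  b_{40} = 10,  b_{41} = 23,  b_{42} = 13,  b_{43} = 38.
The sequence repeats with period 42.
(596 - 0) mod 42 = 8, so b_{596} = b_8 = 29.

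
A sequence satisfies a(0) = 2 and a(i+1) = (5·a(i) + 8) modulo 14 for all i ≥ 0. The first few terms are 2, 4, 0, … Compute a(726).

Computing terms: a(0) = 2, a(1) = 4, a(2) = 0, a(3) = 8, a(4) = 6, a(5) = 10, a(6) = 2.
Since a(6) = a(0) = 2, the sequence is periodic with period 6.
(726 - 0) mod 6 = 0, so a(726) = a(0) = 2.

2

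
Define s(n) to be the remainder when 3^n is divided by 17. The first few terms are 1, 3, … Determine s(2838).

s(0) = 1; s(1) = 3; s(2) = 9; s(3) = 10; s(4) = 13; s(5) = 5; s(6) = 15; s(7) = 11; s(8) = 16; s(9) = 14; s(10) = 8; s(11) = 7; s(12) = 4; s(13) = 12; s(14) = 2; s(15) = 6; s(16) = 1.
The sequence repeats with period 16.
(2838 - 0) mod 16 = 6, so s(2838) = s(6) = 15.

15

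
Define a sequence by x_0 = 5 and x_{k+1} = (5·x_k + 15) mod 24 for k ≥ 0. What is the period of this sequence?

x_0 = 5; x_1 = 16; x_2 = 23; x_3 = 10; x_4 = 17; x_5 = 4; x_6 = 11; x_7 = 22; x_8 = 5.
The sequence repeats with period 8.

8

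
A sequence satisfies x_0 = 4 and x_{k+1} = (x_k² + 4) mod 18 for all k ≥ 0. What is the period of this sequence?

Computing terms: x_0 = 4,  x_1 = 2,  x_2 = 8,  x_3 = 14,  x_4 = 2.
Since x_4 = x_1 = 2, the sequence is eventually periodic: after a pre-period of length 1 it cycles with period 3.

3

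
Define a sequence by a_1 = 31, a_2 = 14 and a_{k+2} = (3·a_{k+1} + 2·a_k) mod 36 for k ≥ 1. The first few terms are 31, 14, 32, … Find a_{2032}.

Listing terms: a_1 = 31; a_2 = 14; a_3 = 32; a_4 = 16; a_5 = 4; a_6 = 8; a_7 = 32; a_8 = 4; a_9 = 4; a_{10} = 20; a_{11} = 32; a_{12} = 28; a_{13} = 4; a_{14} = 32; a_{15} = 32; a_{16} = 16.
Since (a_{15}, a_{16}) = (a_3, a_4) = (32, 16) (two consecutive terms determine the rest), the sequence is eventually periodic: after a pre-period of length 2 it cycles with period 12.
For k ≥ 3, a_k depends only on (k - 3) mod 12. (2032 - 3) mod 12 = 1, so a_{2032} = a_4 = 16.

16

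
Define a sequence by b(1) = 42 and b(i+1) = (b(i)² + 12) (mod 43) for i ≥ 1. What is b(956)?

27

We have b(1) = 42; b(2) = 13; b(3) = 9; b(4) = 7; b(5) = 18; b(6) = 35; b(7) = 33; b(8) = 26; b(9) = 0; b(10) = 12; b(11) = 27; b(12) = 10; b(13) = 26.
Since b(13) = b(8) = 26, the sequence is eventually periodic: after a pre-period of length 7 it cycles with period 5.
For i ≥ 8, b(i) depends only on (i - 8) mod 5. (956 - 8) mod 5 = 3, so b(956) = b(11) = 27.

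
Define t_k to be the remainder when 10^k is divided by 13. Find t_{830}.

Computing terms: t_0 = 1,  t_1 = 10,  t_2 = 9,  t_3 = 12,  t_4 = 3,  t_5 = 4,  t_6 = 1.
The sequence repeats with period 6.
So t_{830} = t_{0 + ((830-0) mod 6)} = t_2 = 9.

9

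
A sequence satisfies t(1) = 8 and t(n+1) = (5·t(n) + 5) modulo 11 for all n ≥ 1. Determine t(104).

Listing terms: t(1) = 8; t(2) = 1; t(3) = 10; t(4) = 0; t(5) = 5; t(6) = 8.
Since t(6) = t(1) = 8, the sequence is periodic with period 5.
(104 - 1) mod 5 = 3, so t(104) = t(4) = 0.

0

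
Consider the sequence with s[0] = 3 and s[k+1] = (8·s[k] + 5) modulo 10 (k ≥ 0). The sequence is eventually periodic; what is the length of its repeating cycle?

Listing terms: s[0] = 3, s[1] = 9, s[2] = 7, s[3] = 1, s[4] = 3.
Since s[4] = s[0] = 3, the sequence is periodic with period 4.

4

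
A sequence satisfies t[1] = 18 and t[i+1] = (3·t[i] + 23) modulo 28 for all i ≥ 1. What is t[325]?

t[1] = 18; t[2] = 21; t[3] = 2; t[4] = 1; t[5] = 26; t[6] = 17; t[7] = 18.
Since t[7] = t[1] = 18, the sequence is periodic with period 6.
So t[325] = t[1 + ((325-1) mod 6)] = t[1] = 18.

18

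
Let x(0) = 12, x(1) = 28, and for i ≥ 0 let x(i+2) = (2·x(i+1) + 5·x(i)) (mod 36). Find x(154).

28

x(0) = 12,  x(1) = 28,  x(2) = 8,  x(3) = 12,  x(4) = 28.
Since (x(3), x(4)) = (x(0), x(1)) = (12, 28) (two consecutive terms determine the rest), the sequence is periodic with period 3.
So x(154) = x(0 + ((154-0) mod 3)) = x(1) = 28.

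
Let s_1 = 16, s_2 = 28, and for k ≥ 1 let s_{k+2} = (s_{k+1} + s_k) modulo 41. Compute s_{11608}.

We have s_1 = 16,  s_2 = 28,  s_3 = 3,  s_4 = 31,  s_5 = 34,  s_6 = 24,  s_7 = 17,  s_8 = 0,  s_9 = 17,  s_{10} = 17,  s_{11} = 34,  s_{12} = 10,  s_{13} = 3,  s_{14} = 13,  s_{15} = 16,  s_{16} = 29,  s_{17} = 4,  s_{18} = 33,  s_{19} = 37,  s_{20} = 29,  s_{21} = 25,  s_{22} = 13,  s_{23} = 38,  s_{24} = 10,  s_{25} = 7,  s_{26} = 17,  s_{27} = 24,  s_{28} = 0,  s_{29} = 24,  s_{30} = 24,  s_{31} = 7,  s_{32} = 31,  s_{33} = 38,  s_{34} = 28,  s_{35} = 25,  s_{36} = 12,  s_{37} = 37,  s_{38} = 8,  s_{39} = 4,  s_{40} = 12,  s_{41} = 16,  s_{42} = 28.
Since (s_{41}, s_{42}) = (s_1, s_2) = (16, 28) (two consecutive terms determine the rest), the sequence is periodic with period 40.
(11608 - 1) mod 40 = 7, so s_{11608} = s_8 = 0.

0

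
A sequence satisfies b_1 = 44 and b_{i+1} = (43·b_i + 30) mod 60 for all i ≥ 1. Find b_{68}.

38

Listing terms: b_1 = 44,  b_2 = 2,  b_3 = 56,  b_4 = 38,  b_5 = 44.
The sequence repeats with period 4.
So b_{68} = b_{1 + ((68-1) mod 4)} = b_4 = 38.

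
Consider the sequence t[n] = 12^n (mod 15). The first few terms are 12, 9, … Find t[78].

Listing terms: t[1] = 12,  t[2] = 9,  t[3] = 3,  t[4] = 6,  t[5] = 12.
The sequence repeats with period 4.
(78 - 1) mod 4 = 1, so t[78] = t[2] = 9.

9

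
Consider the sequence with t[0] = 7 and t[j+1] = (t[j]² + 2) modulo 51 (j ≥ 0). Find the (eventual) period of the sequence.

4

Computing terms: t[0] = 7,  t[1] = 0,  t[2] = 2,  t[3] = 6,  t[4] = 38,  t[5] = 18,  t[6] = 20,  t[7] = 45,  t[8] = 38.
Since t[8] = t[4] = 38, the sequence is eventually periodic: after a pre-period of length 4 it cycles with period 4.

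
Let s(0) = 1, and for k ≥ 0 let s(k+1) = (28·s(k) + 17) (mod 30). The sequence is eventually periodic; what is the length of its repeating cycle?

Computing terms: s(0) = 1,  s(1) = 15,  s(2) = 17,  s(3) = 13,  s(4) = 21,  s(5) = 5,  s(6) = 7,  s(7) = 3,  s(8) = 11,  s(9) = 25,  s(10) = 27,  s(11) = 23,  s(12) = 1.
The sequence repeats with period 12.

12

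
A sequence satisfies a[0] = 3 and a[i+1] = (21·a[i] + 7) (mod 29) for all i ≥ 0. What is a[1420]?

We have a[0] = 3; a[1] = 12; a[2] = 27; a[3] = 23; a[4] = 26; a[5] = 2; a[6] = 20; a[7] = 21; a[8] = 13; a[9] = 19; a[10] = 0; a[11] = 7; a[12] = 9; a[13] = 22; a[14] = 5; a[15] = 25; a[16] = 10; a[17] = 14; a[18] = 11; a[19] = 6; a[20] = 17; a[21] = 16; a[22] = 24; a[23] = 18; a[24] = 8; a[25] = 1; a[26] = 28; a[27] = 15; a[28] = 3.
The sequence repeats with period 28.
So a[1420] = a[0 + ((1420-0) mod 28)] = a[20] = 17.

17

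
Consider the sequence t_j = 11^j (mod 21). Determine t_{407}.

t_0 = 1, t_1 = 11, t_2 = 16, t_3 = 8, t_4 = 4, t_5 = 2, t_6 = 1.
Since t_6 = t_0 = 1, the sequence is periodic with period 6.
So t_{407} = t_{0 + ((407-0) mod 6)} = t_5 = 2.

2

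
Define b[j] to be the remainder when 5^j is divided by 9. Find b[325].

5

Listing terms: b[0] = 1; b[1] = 5; b[2] = 7; b[3] = 8; b[4] = 4; b[5] = 2; b[6] = 1.
Since b[6] = b[0] = 1, the sequence is periodic with period 6.
(325 - 0) mod 6 = 1, so b[325] = b[1] = 5.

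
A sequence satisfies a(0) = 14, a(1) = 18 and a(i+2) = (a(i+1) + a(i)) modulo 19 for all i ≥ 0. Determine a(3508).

10

Listing terms: a(0) = 14, a(1) = 18, a(2) = 13, a(3) = 12, a(4) = 6, a(5) = 18, a(6) = 5, a(7) = 4, a(8) = 9, a(9) = 13, a(10) = 3, a(11) = 16, a(12) = 0, a(13) = 16, a(14) = 16, a(15) = 13, a(16) = 10, a(17) = 4, a(18) = 14, a(19) = 18.
The sequence repeats with period 18.
(3508 - 0) mod 18 = 16, so a(3508) = a(16) = 10.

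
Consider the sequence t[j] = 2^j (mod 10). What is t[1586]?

4

We have t[1] = 2; t[2] = 4; t[3] = 8; t[4] = 6; t[5] = 2.
The sequence repeats with period 4.
(1586 - 1) mod 4 = 1, so t[1586] = t[2] = 4.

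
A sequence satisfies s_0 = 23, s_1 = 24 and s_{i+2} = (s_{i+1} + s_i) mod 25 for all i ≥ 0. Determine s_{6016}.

18

We have s_0 = 23,  s_1 = 24,  s_2 = 22,  s_3 = 21,  s_4 = 18,  s_5 = 14,  s_6 = 7,  s_7 = 21,  s_8 = 3,  s_9 = 24,  s_{10} = 2,  s_{11} = 1,  s_{12} = 3,  s_{13} = 4,  s_{14} = 7,  s_{15} = 11,  s_{16} = 18,  s_{17} = 4,  s_{18} = 22,  s_{19} = 1,  s_{20} = 23,  s_{21} = 24.
Since (s_{20}, s_{21}) = (s_0, s_1) = (23, 24) (two consecutive terms determine the rest), the sequence is periodic with period 20.
(6016 - 0) mod 20 = 16, so s_{6016} = s_{16} = 18.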